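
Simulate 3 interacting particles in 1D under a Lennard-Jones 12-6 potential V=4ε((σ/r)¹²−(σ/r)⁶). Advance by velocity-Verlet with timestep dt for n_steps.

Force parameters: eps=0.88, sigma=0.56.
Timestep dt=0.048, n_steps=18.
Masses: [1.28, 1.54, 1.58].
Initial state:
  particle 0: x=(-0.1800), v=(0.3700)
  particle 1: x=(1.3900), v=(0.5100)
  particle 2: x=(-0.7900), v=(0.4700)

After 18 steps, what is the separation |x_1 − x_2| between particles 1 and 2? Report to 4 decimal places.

2.2420

step 0: x0=(-0.1800) x1=(1.3900) x2=(-0.7900)
step 1: x0=(-0.1585) x1=(1.4145) x2=(-0.7704)
step 2: x0=(-0.1306) x1=(1.4389) x2=(-0.7560)
step 3: x0=(-0.1017) x1=(1.4632) x2=(-0.7424)
step 4: x0=(-0.0756) x1=(1.4876) x2=(-0.7265)
step 5: x0=(-0.0539) x1=(1.5118) x2=(-0.7069)
step 6: x0=(-0.0369) x1=(1.5361) x2=(-0.6835)
step 7: x0=(-0.0237) x1=(1.5602) x2=(-0.6569)
step 8: x0=(-0.0117) x1=(1.5844) x2=(-0.6294)
step 9: x0=(0.0041) x1=(1.6085) x2=(-0.6049)
step 10: x0=(0.0279) x1=(1.6326) x2=(-0.5867)
step 11: x0=(0.0568) x1=(1.6566) x2=(-0.5728)
step 12: x0=(0.0855) x1=(1.6806) x2=(-0.5586)
step 13: x0=(0.1107) x1=(1.7045) x2=(-0.5415)
step 14: x0=(0.1314) x1=(1.7284) x2=(-0.5208)
step 15: x0=(0.1474) x1=(1.7523) x2=(-0.4962)
step 16: x0=(0.1601) x1=(1.7761) x2=(-0.4689)
step 17: x0=(0.1728) x1=(1.7999) x2=(-0.4415)
step 18: x0=(0.1907) x1=(1.8236) x2=(-0.4184)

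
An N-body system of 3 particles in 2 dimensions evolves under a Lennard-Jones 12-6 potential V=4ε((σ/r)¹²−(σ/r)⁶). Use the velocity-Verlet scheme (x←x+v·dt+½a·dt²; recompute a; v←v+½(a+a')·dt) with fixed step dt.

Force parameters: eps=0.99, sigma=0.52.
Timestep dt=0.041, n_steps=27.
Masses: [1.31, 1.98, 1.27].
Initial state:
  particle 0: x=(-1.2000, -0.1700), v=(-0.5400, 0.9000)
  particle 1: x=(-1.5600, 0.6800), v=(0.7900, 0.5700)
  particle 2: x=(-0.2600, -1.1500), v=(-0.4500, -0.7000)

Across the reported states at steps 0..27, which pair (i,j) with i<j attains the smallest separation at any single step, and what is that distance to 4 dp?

pair (0,1), distance 0.5452

step 0: x0=(-1.2000, -0.1700) x1=(-1.5600, 0.6800) x2=(-0.2600, -1.1500)
step 1: x0=(-1.2223, -0.1327) x1=(-1.5275, 0.7031) x2=(-0.2785, -1.1787)
step 2: x0=(-1.2450, -0.0942) x1=(-1.4947, 0.7254) x2=(-0.2970, -1.2073)
step 3: x0=(-1.2682, -0.0542) x1=(-1.4616, 0.7466) x2=(-0.3155, -1.2359)
step 4: x0=(-1.2918, -0.0123) x1=(-1.4281, 0.7666) x2=(-0.3341, -1.2645)
step 5: x0=(-1.3158, 0.0322) x1=(-1.3944, 0.7848) x2=(-0.3527, -1.2930)
step 6: x0=(-1.3402, 0.0800) x1=(-1.3604, 0.8009) x2=(-0.3713, -1.3215)
step 7: x0=(-1.3647, 0.1320) x1=(-1.3264, 0.8141) x2=(-0.3899, -1.3501)
step 8: x0=(-1.3888, 0.1894) x1=(-1.2926, 0.8238) x2=(-0.4085, -1.3786)
step 9: x0=(-1.4121, 0.2525) x1=(-1.2593, 0.8297) x2=(-0.4271, -1.4071)
step 10: x0=(-1.4347, 0.3183) x1=(-1.2265, 0.8338) x2=(-0.4457, -1.4355)
step 11: x0=(-1.4620, 0.3726) x1=(-1.1906, 0.8455) x2=(-0.4643, -1.4640)
step 12: x0=(-1.4998, 0.4084) x1=(-1.1478, 0.8695) x2=(-0.4830, -1.4925)
step 13: x0=(-1.5382, 0.4434) x1=(-1.1045, 0.8940) x2=(-0.5016, -1.5210)
step 14: x0=(-1.5729, 0.4824) x1=(-1.0637, 0.9158) x2=(-0.5202, -1.5494)
step 15: x0=(-1.6033, 0.5250) x1=(-1.0257, 0.9353) x2=(-0.5388, -1.5779)
step 16: x0=(-1.6299, 0.5702) x1=(-0.9902, 0.9530) x2=(-0.5575, -1.6064)
step 17: x0=(-1.6534, 0.6173) x1=(-0.9568, 0.9695) x2=(-0.5761, -1.6348)
step 18: x0=(-1.6744, 0.6657) x1=(-0.9251, 0.9851) x2=(-0.5947, -1.6633)
step 19: x0=(-1.6933, 0.7149) x1=(-0.8947, 1.0001) x2=(-0.6134, -1.6918)
step 20: x0=(-1.7107, 0.7648) x1=(-0.8654, 1.0148) x2=(-0.6320, -1.7202)
step 21: x0=(-1.7268, 0.8150) x1=(-0.8369, 1.0292) x2=(-0.6506, -1.7487)
step 22: x0=(-1.7418, 0.8654) x1=(-0.8090, 1.0435) x2=(-0.6693, -1.7772)
step 23: x0=(-1.7561, 0.9160) x1=(-0.7817, 1.0576) x2=(-0.6879, -1.8056)
step 24: x0=(-1.7697, 0.9667) x1=(-0.7549, 1.0717) x2=(-0.7065, -1.8341)
step 25: x0=(-1.7828, 1.0174) x1=(-0.7283, 1.0858) x2=(-0.7252, -1.8625)
step 26: x0=(-1.7956, 1.0682) x1=(-0.7021, 1.0998) x2=(-0.7438, -1.8910)
step 27: x0=(-1.8080, 1.1189) x1=(-0.6760, 1.1139) x2=(-0.7624, -1.9194)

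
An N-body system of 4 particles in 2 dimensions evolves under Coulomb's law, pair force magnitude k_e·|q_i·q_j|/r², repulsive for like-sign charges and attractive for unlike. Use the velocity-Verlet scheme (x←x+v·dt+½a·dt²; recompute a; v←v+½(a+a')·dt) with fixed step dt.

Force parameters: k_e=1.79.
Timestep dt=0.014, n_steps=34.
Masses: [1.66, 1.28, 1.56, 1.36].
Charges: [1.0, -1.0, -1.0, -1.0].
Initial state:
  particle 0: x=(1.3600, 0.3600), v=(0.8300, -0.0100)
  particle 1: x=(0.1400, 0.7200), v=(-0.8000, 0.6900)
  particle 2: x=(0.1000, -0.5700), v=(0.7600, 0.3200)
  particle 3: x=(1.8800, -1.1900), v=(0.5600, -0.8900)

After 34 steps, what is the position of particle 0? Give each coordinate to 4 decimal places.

step 0: x0=(1.3600, 0.3600) x1=(0.1400, 0.7200) x2=(0.1000, -0.5700) x3=(1.8800, -1.1900)
step 1: x0=(1.3715, 0.3598) x1=(0.1289, 0.7297) x2=(0.1106, -0.5655) x3=(1.8879, -1.2024)
step 2: x0=(1.3829, 0.3595) x1=(0.1179, 0.7396) x2=(0.1213, -0.5612) x3=(1.8958, -1.2148)
step 3: x0=(1.3941, 0.3592) x1=(0.1070, 0.7496) x2=(0.1320, -0.5568) x3=(1.9038, -1.2272)
step 4: x0=(1.4052, 0.3587) x1=(0.0962, 0.7598) x2=(0.1427, -0.5525) x3=(1.9119, -1.2395)
step 5: x0=(1.4161, 0.3582) x1=(0.0856, 0.7701) x2=(0.1534, -0.5483) x3=(1.9200, -1.2518)
step 6: x0=(1.4268, 0.3575) x1=(0.0750, 0.7806) x2=(0.1641, -0.5441) x3=(1.9282, -1.2641)
step 7: x0=(1.4374, 0.3568) x1=(0.0646, 0.7912) x2=(0.1749, -0.5400) x3=(1.9364, -1.2763)
step 8: x0=(1.4478, 0.3560) x1=(0.0542, 0.8019) x2=(0.1857, -0.5359) x3=(1.9447, -1.2885)
step 9: x0=(1.4581, 0.3551) x1=(0.0439, 0.8128) x2=(0.1965, -0.5319) x3=(1.9531, -1.3007)
step 10: x0=(1.4683, 0.3541) x1=(0.0337, 0.8238) x2=(0.2074, -0.5279) x3=(1.9615, -1.3128)
step 11: x0=(1.4783, 0.3530) x1=(0.0236, 0.8349) x2=(0.2183, -0.5240) x3=(1.9700, -1.3249)
step 12: x0=(1.4882, 0.3519) x1=(0.0136, 0.8462) x2=(0.2292, -0.5201) x3=(1.9786, -1.3370)
step 13: x0=(1.4979, 0.3506) x1=(0.0036, 0.8576) x2=(0.2402, -0.5162) x3=(1.9872, -1.3490)
step 14: x0=(1.5075, 0.3493) x1=(-0.0064, 0.8692) x2=(0.2512, -0.5123) x3=(1.9959, -1.3610)
step 15: x0=(1.5170, 0.3478) x1=(-0.0162, 0.8808) x2=(0.2623, -0.5085) x3=(2.0046, -1.3730)
step 16: x0=(1.5263, 0.3463) x1=(-0.0261, 0.8926) x2=(0.2734, -0.5048) x3=(2.0134, -1.3850)
step 17: x0=(1.5355, 0.3447) x1=(-0.0359, 0.9045) x2=(0.2846, -0.5010) x3=(2.0222, -1.3969)
step 18: x0=(1.5445, 0.3430) x1=(-0.0456, 0.9165) x2=(0.2958, -0.4973) x3=(2.0311, -1.4088)
step 19: x0=(1.5535, 0.3412) x1=(-0.0553, 0.9286) x2=(0.3071, -0.4936) x3=(2.0401, -1.4207)
step 20: x0=(1.5623, 0.3393) x1=(-0.0649, 0.9409) x2=(0.3185, -0.4899) x3=(2.0491, -1.4326)
step 21: x0=(1.5710, 0.3374) x1=(-0.0746, 0.9532) x2=(0.3299, -0.4862) x3=(2.0582, -1.4444)
step 22: x0=(1.5795, 0.3353) x1=(-0.0841, 0.9657) x2=(0.3413, -0.4825) x3=(2.0673, -1.4562)
step 23: x0=(1.5879, 0.3331) x1=(-0.0937, 0.9782) x2=(0.3529, -0.4789) x3=(2.0765, -1.4680)
step 24: x0=(1.5962, 0.3309) x1=(-0.1032, 0.9909) x2=(0.3644, -0.4752) x3=(2.0857, -1.4798)
step 25: x0=(1.6044, 0.3286) x1=(-0.1127, 1.0037) x2=(0.3761, -0.4716) x3=(2.0950, -1.4915)
step 26: x0=(1.6125, 0.3262) x1=(-0.1222, 1.0165) x2=(0.3878, -0.4679) x3=(2.1043, -1.5033)
step 27: x0=(1.6204, 0.3237) x1=(-0.1317, 1.0295) x2=(0.3996, -0.4643) x3=(2.1137, -1.5150)
step 28: x0=(1.6282, 0.3211) x1=(-0.1411, 1.0425) x2=(0.4115, -0.4607) x3=(2.1232, -1.5267)
step 29: x0=(1.6359, 0.3184) x1=(-0.1506, 1.0557) x2=(0.4234, -0.4570) x3=(2.1327, -1.5384)
step 30: x0=(1.6434, 0.3157) x1=(-0.1600, 1.0689) x2=(0.4355, -0.4534) x3=(2.1422, -1.5500)
step 31: x0=(1.6509, 0.3128) x1=(-0.1694, 1.0822) x2=(0.4476, -0.4497) x3=(2.1518, -1.5617)
step 32: x0=(1.6582, 0.3099) x1=(-0.1788, 1.0956) x2=(0.4597, -0.4460) x3=(2.1614, -1.5733)
step 33: x0=(1.6654, 0.3068) x1=(-0.1881, 1.1090) x2=(0.4720, -0.4423) x3=(2.1711, -1.5849)
step 34: x0=(1.6724, 0.3037) x1=(-0.1975, 1.1226) x2=(0.4843, -0.4386) x3=(2.1808, -1.5965)

(1.6724, 0.3037)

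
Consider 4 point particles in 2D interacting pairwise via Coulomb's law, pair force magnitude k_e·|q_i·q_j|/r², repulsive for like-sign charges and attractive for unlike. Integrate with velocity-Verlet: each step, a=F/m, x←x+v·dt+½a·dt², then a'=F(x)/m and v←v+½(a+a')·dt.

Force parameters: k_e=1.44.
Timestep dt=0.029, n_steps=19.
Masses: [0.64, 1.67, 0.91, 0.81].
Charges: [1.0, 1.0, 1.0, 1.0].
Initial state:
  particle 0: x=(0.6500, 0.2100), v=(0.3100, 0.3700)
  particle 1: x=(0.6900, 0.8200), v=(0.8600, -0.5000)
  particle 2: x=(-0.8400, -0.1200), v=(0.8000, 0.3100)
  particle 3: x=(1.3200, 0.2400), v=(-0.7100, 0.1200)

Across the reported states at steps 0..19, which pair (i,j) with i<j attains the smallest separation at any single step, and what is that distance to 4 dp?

pair (0,1), distance 0.5808

step 0: x0=(0.6500, 0.2100) x1=(0.6900, 0.8200) x2=(-0.8400, -0.1200) x3=(1.3200, 0.2400)
step 1: x0=(0.6571, 0.2182) x1=(0.7147, 0.8069) x2=(-0.8174, -0.1112) x3=(1.3020, 0.2429)
step 2: x0=(0.6600, 0.2210) x1=(0.7391, 0.7967) x2=(-0.7960, -0.1028) x3=(1.2895, 0.2444)
step 3: x0=(0.6581, 0.2183) x1=(0.7631, 0.7895) x2=(-0.7758, -0.0948) x3=(1.2828, 0.2444)
step 4: x0=(0.6513, 0.2100) x1=(0.7868, 0.7856) x2=(-0.7570, -0.0872) x3=(1.2821, 0.2427)
step 5: x0=(0.6394, 0.1965) x1=(0.8102, 0.7848) x2=(-0.7394, -0.0799) x3=(1.2874, 0.2391)
step 6: x0=(0.6225, 0.1779) x1=(0.8335, 0.7869) x2=(-0.7231, -0.0731) x3=(1.2984, 0.2338)
step 7: x0=(0.6011, 0.1549) x1=(0.8567, 0.7919) x2=(-0.7083, -0.0666) x3=(1.3149, 0.2265)
step 8: x0=(0.5755, 0.1280) x1=(0.8798, 0.7995) x2=(-0.6948, -0.0605) x3=(1.3364, 0.2174)
step 9: x0=(0.5465, 0.0978) x1=(0.9028, 0.8095) x2=(-0.6829, -0.0548) x3=(1.3625, 0.2065)
step 10: x0=(0.5146, 0.0646) x1=(0.9258, 0.8216) x2=(-0.6725, -0.0494) x3=(1.3926, 0.1939)
step 11: x0=(0.4803, 0.0290) x1=(0.9487, 0.8356) x2=(-0.6636, -0.0443) x3=(1.4265, 0.1796)
step 12: x0=(0.4445, -0.0088) x1=(0.9716, 0.8513) x2=(-0.6564, -0.0395) x3=(1.4636, 0.1638)
step 13: x0=(0.4074, -0.0484) x1=(0.9944, 0.8686) x2=(-0.6510, -0.0350) x3=(1.5037, 0.1466)
step 14: x0=(0.3697, -0.0896) x1=(1.0172, 0.8872) x2=(-0.6473, -0.0306) x3=(1.5463, 0.1280)
step 15: x0=(0.3317, -0.1323) x1=(1.0400, 0.9071) x2=(-0.6456, -0.0264) x3=(1.5913, 0.1082)
step 16: x0=(0.2939, -0.1764) x1=(1.0628, 0.9281) x2=(-0.6457, -0.0222) x3=(1.6384, 0.0873)
step 17: x0=(0.2565, -0.2219) x1=(1.0856, 0.9500) x2=(-0.6479, -0.0180) x3=(1.6874, 0.0653)
step 18: x0=(0.2199, -0.2689) x1=(1.1084, 0.9729) x2=(-0.6521, -0.0135) x3=(1.7381, 0.0425)
step 19: x0=(0.1843, -0.3173) x1=(1.1312, 0.9966) x2=(-0.6584, -0.0088) x3=(1.7903, 0.0188)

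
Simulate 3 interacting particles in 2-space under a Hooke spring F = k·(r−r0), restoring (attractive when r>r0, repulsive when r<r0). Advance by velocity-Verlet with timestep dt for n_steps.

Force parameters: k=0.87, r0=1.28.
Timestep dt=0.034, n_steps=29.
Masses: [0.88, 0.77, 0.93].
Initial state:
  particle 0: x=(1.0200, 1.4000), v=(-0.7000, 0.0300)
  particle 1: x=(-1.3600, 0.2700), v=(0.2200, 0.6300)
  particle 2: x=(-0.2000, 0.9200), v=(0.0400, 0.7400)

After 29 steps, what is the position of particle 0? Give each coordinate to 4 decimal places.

step 0: x0=(1.0200, 1.4000) x1=(-1.3600, 0.2700) x2=(-0.2000, 0.9200)
step 1: x0=(0.9955, 1.4007) x1=(-1.3517, 0.2918) x2=(-0.1986, 0.9452)
step 2: x0=(0.9696, 1.4007) x1=(-1.3418, 0.3144) x2=(-0.1973, 0.9703)
step 3: x0=(0.9425, 1.4002) x1=(-1.3303, 0.3377) x2=(-0.1961, 0.9954)
step 4: x0=(0.9141, 1.3990) x1=(-1.3174, 0.3617) x2=(-0.1950, 1.0204)
step 5: x0=(0.8847, 1.3974) x1=(-1.3030, 0.3864) x2=(-0.1940, 1.0454)
step 6: x0=(0.8542, 1.3952) x1=(-1.2873, 0.4117) x2=(-0.1931, 1.0704)
step 7: x0=(0.8228, 1.3926) x1=(-1.2703, 0.4376) x2=(-0.1925, 1.0953)
step 8: x0=(0.7906, 1.3896) x1=(-1.2521, 0.4640) x2=(-0.1920, 1.1201)
step 9: x0=(0.7577, 1.3862) x1=(-1.2328, 0.4909) x2=(-0.1918, 1.1449)
step 10: x0=(0.7242, 1.3825) x1=(-1.2124, 0.5183) x2=(-0.1919, 1.1696)
step 11: x0=(0.6901, 1.3784) x1=(-1.1912, 0.5461) x2=(-0.1923, 1.1943)
step 12: x0=(0.6557, 1.3741) x1=(-1.1691, 0.5742) x2=(-0.1929, 1.2189)
step 13: x0=(0.6210, 1.3696) x1=(-1.1463, 0.6026) x2=(-0.1940, 1.2436)
step 14: x0=(0.5862, 1.3648) x1=(-1.1229, 0.6313) x2=(-0.1954, 1.2682)
step 15: x0=(0.5513, 1.3599) x1=(-1.0989, 0.6601) x2=(-0.1972, 1.2929)
step 16: x0=(0.5164, 1.3548) x1=(-1.0745, 0.6891) x2=(-0.1994, 1.3176)
step 17: x0=(0.4818, 1.3495) x1=(-1.0498, 0.7181) x2=(-0.2020, 1.3424)
step 18: x0=(0.4474, 1.3440) x1=(-1.0248, 0.7471) x2=(-0.2051, 1.3674)
step 19: x0=(0.4134, 1.3384) x1=(-0.9998, 0.7761) x2=(-0.2086, 1.3926)
step 20: x0=(0.3799, 1.3326) x1=(-0.9748, 0.8050) x2=(-0.2126, 1.4180)
step 21: x0=(0.3469, 1.3267) x1=(-0.9498, 0.8338) x2=(-0.2171, 1.4437)
step 22: x0=(0.3147, 1.3205) x1=(-0.9250, 0.8623) x2=(-0.2220, 1.4698)
step 23: x0=(0.2832, 1.3141) x1=(-0.9006, 0.8905) x2=(-0.2274, 1.4963)
step 24: x0=(0.2525, 1.3074) x1=(-0.8765, 0.9184) x2=(-0.2333, 1.5234)
step 25: x0=(0.2227, 1.3005) x1=(-0.8529, 0.9459) x2=(-0.2396, 1.5511)
step 26: x0=(0.1938, 1.2931) x1=(-0.8299, 0.9729) x2=(-0.2463, 1.5795)
step 27: x0=(0.1659, 1.2854) x1=(-0.8075, 0.9995) x2=(-0.2534, 1.6087)
step 28: x0=(0.1389, 1.2772) x1=(-0.7859, 1.0255) x2=(-0.2607, 1.6388)
step 29: x0=(0.1130, 1.2685) x1=(-0.7651, 1.0509) x2=(-0.2683, 1.6698)

(0.1130, 1.2685)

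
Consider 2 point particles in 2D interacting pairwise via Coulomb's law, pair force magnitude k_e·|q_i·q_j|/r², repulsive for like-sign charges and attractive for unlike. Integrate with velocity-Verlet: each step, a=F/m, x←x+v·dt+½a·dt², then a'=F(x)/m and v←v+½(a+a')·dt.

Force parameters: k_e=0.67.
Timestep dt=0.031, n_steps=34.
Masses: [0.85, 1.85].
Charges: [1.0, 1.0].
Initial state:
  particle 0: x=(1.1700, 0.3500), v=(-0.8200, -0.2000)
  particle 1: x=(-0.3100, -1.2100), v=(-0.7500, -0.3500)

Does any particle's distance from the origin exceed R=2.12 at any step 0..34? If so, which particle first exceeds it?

no

step 0: x0=(1.1700, 0.3500) x1=(-0.3100, -1.2100)
step 1: x0=(1.1446, 0.3439) x1=(-0.3333, -1.2209)
step 2: x0=(1.1194, 0.3378) x1=(-0.3566, -1.2318)
step 3: x0=(1.0942, 0.3319) x1=(-0.3800, -1.2428)
step 4: x0=(1.0692, 0.3262) x1=(-0.4034, -1.2538)
step 5: x0=(1.0443, 0.3205) x1=(-0.4269, -1.2649)
step 6: x0=(1.0195, 0.3149) x1=(-0.4504, -1.2761)
step 7: x0=(0.9948, 0.3095) x1=(-0.4740, -1.2873)
step 8: x0=(0.9702, 0.3042) x1=(-0.4976, -1.2985)
step 9: x0=(0.9457, 0.2990) x1=(-0.5213, -1.3099)
step 10: x0=(0.9214, 0.2939) x1=(-0.5451, -1.3212)
step 11: x0=(0.8971, 0.2890) x1=(-0.5688, -1.3326)
step 12: x0=(0.8729, 0.2841) x1=(-0.5927, -1.3441)
step 13: x0=(0.8489, 0.2794) x1=(-0.6165, -1.3557)
step 14: x0=(0.8249, 0.2748) x1=(-0.6405, -1.3672)
step 15: x0=(0.8011, 0.2703) x1=(-0.6644, -1.3789)
step 16: x0=(0.7773, 0.2660) x1=(-0.6885, -1.3906)
step 17: x0=(0.7537, 0.2617) x1=(-0.7125, -1.4023)
step 18: x0=(0.7302, 0.2576) x1=(-0.7366, -1.4141)
step 19: x0=(0.7067, 0.2535) x1=(-0.7608, -1.4260)
step 20: x0=(0.6834, 0.2496) x1=(-0.7850, -1.4379)
step 21: x0=(0.6602, 0.2458) x1=(-0.8093, -1.4498)
step 22: x0=(0.6370, 0.2422) x1=(-0.8336, -1.4618)
step 23: x0=(0.6140, 0.2386) x1=(-0.8579, -1.4739)
step 24: x0=(0.5910, 0.2351) x1=(-0.8823, -1.4860)
step 25: x0=(0.5682, 0.2318) x1=(-0.9067, -1.4982)
step 26: x0=(0.5454, 0.2286) x1=(-0.9312, -1.5104)
step 27: x0=(0.5228, 0.2254) x1=(-0.9557, -1.5226)
step 28: x0=(0.5002, 0.2224) x1=(-0.9803, -1.5349)
step 29: x0=(0.4777, 0.2195) x1=(-1.0049, -1.5473)
step 30: x0=(0.4554, 0.2167) x1=(-1.0295, -1.5597)
step 31: x0=(0.4331, 0.2141) x1=(-1.0542, -1.5722)
step 32: x0=(0.4109, 0.2115) x1=(-1.0789, -1.5847)
step 33: x0=(0.3887, 0.2090) x1=(-1.1037, -1.5973)
step 34: x0=(0.3667, 0.2067) x1=(-1.1285, -1.6099)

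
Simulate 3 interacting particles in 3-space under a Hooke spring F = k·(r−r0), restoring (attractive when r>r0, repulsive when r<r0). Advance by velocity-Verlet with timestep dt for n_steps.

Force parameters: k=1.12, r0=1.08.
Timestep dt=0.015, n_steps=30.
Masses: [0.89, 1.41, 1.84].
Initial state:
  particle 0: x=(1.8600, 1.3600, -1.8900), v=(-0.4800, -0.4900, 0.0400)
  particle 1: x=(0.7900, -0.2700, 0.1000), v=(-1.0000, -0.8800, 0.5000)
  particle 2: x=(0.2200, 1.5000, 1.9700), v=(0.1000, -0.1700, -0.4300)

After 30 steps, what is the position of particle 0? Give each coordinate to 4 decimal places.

(1.4186, 1.0291, -1.3781)

step 0: x0=(1.8600, 1.3600, -1.8900) x1=(0.7900, -0.2700, 0.1000) x2=(0.2200, 1.5000, 1.9700)
step 1: x0=(1.8525, 1.3525, -1.8888) x1=(0.7750, -0.2830, 0.1075) x2=(0.2216, 1.4974, 1.9633)
step 2: x0=(1.8445, 1.3448, -1.8865) x1=(0.7601, -0.2957, 0.1150) x2=(0.2234, 1.4946, 1.9560)
step 3: x0=(1.8360, 1.3368, -1.8830) x1=(0.7453, -0.3079, 0.1224) x2=(0.2254, 1.4916, 1.9482)
step 4: x0=(1.8270, 1.3286, -1.8784) x1=(0.7305, -0.3199, 0.1298) x2=(0.2277, 1.4885, 1.9399)
step 5: x0=(1.8174, 1.3201, -1.8726) x1=(0.7158, -0.3314, 0.1372) x2=(0.2301, 1.4853, 1.9310)
step 6: x0=(1.8073, 1.3113, -1.8656) x1=(0.7011, -0.3426, 0.1445) x2=(0.2327, 1.4818, 1.9216)
step 7: x0=(1.7967, 1.3023, -1.8575) x1=(0.6866, -0.3534, 0.1518) x2=(0.2356, 1.4782, 1.9117)
step 8: x0=(1.7855, 1.2931, -1.8483) x1=(0.6721, -0.3638, 0.1591) x2=(0.2386, 1.4745, 1.9012)
step 9: x0=(1.7739, 1.2836, -1.8380) x1=(0.6576, -0.3738, 0.1663) x2=(0.2418, 1.4706, 1.8903)
step 10: x0=(1.7617, 1.2738, -1.8265) x1=(0.6433, -0.3835, 0.1735) x2=(0.2452, 1.4665, 1.8788)
step 11: x0=(1.7490, 1.2638, -1.8139) x1=(0.6291, -0.3928, 0.1807) x2=(0.2488, 1.4622, 1.8669)
step 12: x0=(1.7358, 1.2535, -1.8002) x1=(0.6149, -0.4017, 0.1877) x2=(0.2525, 1.4578, 1.8544)
step 13: x0=(1.7221, 1.2430, -1.7854) x1=(0.6008, -0.4103, 0.1948) x2=(0.2565, 1.4532, 1.8414)
step 14: x0=(1.7079, 1.2323, -1.7695) x1=(0.5868, -0.4185, 0.2018) x2=(0.2606, 1.4485, 1.8280)
step 15: x0=(1.6933, 1.2213, -1.7526) x1=(0.5729, -0.4263, 0.2087) x2=(0.2649, 1.4436, 1.8140)
step 16: x0=(1.6781, 1.2101, -1.7345) x1=(0.5591, -0.4337, 0.2156) x2=(0.2693, 1.4385, 1.7996)
step 17: x0=(1.6624, 1.1986, -1.7154) x1=(0.5454, -0.4408, 0.2224) x2=(0.2739, 1.4332, 1.7847)
step 18: x0=(1.6463, 1.1869, -1.6953) x1=(0.5317, -0.4475, 0.2292) x2=(0.2787, 1.4278, 1.7694)
step 19: x0=(1.6297, 1.1749, -1.6742) x1=(0.5182, -0.4539, 0.2359) x2=(0.2836, 1.4222, 1.7536)
step 20: x0=(1.6127, 1.1628, -1.6520) x1=(0.5048, -0.4599, 0.2426) x2=(0.2886, 1.4165, 1.7374)
step 21: x0=(1.5952, 1.1504, -1.6288) x1=(0.4915, -0.4655, 0.2492) x2=(0.2938, 1.4106, 1.7207)
step 22: x0=(1.5773, 1.1377, -1.6047) x1=(0.4782, -0.4707, 0.2558) x2=(0.2992, 1.4045, 1.7036)
step 23: x0=(1.5589, 1.1249, -1.5795) x1=(0.4651, -0.4756, 0.2622) x2=(0.3047, 1.3982, 1.6860)
step 24: x0=(1.5401, 1.1118, -1.5535) x1=(0.4521, -0.4802, 0.2687) x2=(0.3103, 1.3918, 1.6681)
step 25: x0=(1.5208, 1.0986, -1.5265) x1=(0.4391, -0.4844, 0.2751) x2=(0.3160, 1.3853, 1.6497)
step 26: x0=(1.5012, 1.0851, -1.4985) x1=(0.4263, -0.4883, 0.2814) x2=(0.3219, 1.3785, 1.6309)
step 27: x0=(1.4811, 1.0714, -1.4697) x1=(0.4136, -0.4918, 0.2876) x2=(0.3278, 1.3716, 1.6118)
step 28: x0=(1.4607, 1.0575, -1.4400) x1=(0.4010, -0.4950, 0.2938) x2=(0.3339, 1.3645, 1.5923)
step 29: x0=(1.4398, 1.0434, -1.4095) x1=(0.3884, -0.4978, 0.3000) x2=(0.3401, 1.3573, 1.5724)
step 30: x0=(1.4186, 1.0291, -1.3781) x1=(0.3760, -0.5003, 0.3061) x2=(0.3464, 1.3499, 1.5521)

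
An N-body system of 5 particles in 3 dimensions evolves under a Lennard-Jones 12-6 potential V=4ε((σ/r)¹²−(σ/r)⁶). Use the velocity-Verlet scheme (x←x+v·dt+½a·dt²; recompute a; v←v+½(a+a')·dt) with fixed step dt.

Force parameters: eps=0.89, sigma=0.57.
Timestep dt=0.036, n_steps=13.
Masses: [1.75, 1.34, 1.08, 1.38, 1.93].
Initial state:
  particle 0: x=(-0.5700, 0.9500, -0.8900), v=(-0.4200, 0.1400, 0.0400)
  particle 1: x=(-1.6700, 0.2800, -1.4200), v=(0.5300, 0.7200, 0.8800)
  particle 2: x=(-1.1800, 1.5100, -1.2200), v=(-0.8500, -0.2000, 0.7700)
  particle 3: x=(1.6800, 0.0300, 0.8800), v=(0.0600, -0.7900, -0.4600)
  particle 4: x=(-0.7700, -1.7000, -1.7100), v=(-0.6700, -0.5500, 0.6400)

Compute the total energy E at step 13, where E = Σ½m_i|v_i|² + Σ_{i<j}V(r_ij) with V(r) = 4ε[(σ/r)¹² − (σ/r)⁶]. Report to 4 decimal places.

step 0: x0=(-0.5700, 0.9500, -0.8900) x1=(-1.6700, 0.2800, -1.4200) x2=(-1.1800, 1.5100, -1.2200) x3=(1.6800, 0.0300, 0.8800) x4=(-0.7700, -1.7000, -1.7100)
step 1: x0=(-0.5855, 0.9554, -0.8888) x1=(-1.6509, 0.3060, -1.3883) x2=(-1.2100, 1.5022, -1.1920) x3=(1.6822, 0.0016, 0.8634) x4=(-0.7941, -1.7198, -1.6870)
step 2: x0=(-0.6018, 0.9614, -0.8879) x1=(-1.6316, 0.3321, -1.3566) x2=(-1.2389, 1.4932, -1.1634) x3=(1.6843, -0.0269, 0.8469) x4=(-0.8182, -1.7396, -1.6639)
step 3: x0=(-0.6191, 0.9680, -0.8875) x1=(-1.6123, 0.3584, -1.3247) x2=(-1.2664, 1.4828, -1.1342) x3=(1.6865, -0.0553, 0.8303) x4=(-0.8424, -1.7594, -1.6409)
step 4: x0=(-0.6374, 0.9754, -0.8875) x1=(-1.5927, 0.3850, -1.2928) x2=(-1.2924, 1.4710, -1.1044) x3=(1.6886, -0.0838, 0.8138) x4=(-0.8665, -1.7792, -1.6178)
step 5: x0=(-0.6569, 0.9835, -0.8879) x1=(-1.5729, 0.4120, -1.2608) x2=(-1.3168, 1.4575, -1.0742) x3=(1.6908, -0.1122, 0.7972) x4=(-0.8906, -1.7990, -1.5948)
step 6: x0=(-0.6778, 0.9924, -0.8886) x1=(-1.5528, 0.4394, -1.2287) x2=(-1.3393, 1.4422, -1.0434) x3=(1.6930, -0.1406, 0.7806) x4=(-0.9147, -1.8188, -1.5718)
step 7: x0=(-0.7003, 1.0021, -0.8899) x1=(-1.5323, 0.4675, -1.1963) x2=(-1.3596, 1.4248, -1.0123) x3=(1.6951, -0.1691, 0.7641) x4=(-0.9389, -1.8386, -1.5487)
step 8: x0=(-0.7248, 1.0127, -0.8915) x1=(-1.5113, 0.4965, -1.1636) x2=(-1.3774, 1.4047, -0.9808) x3=(1.6973, -0.1975, 0.7475) x4=(-0.9630, -1.8583, -1.5257)
step 9: x0=(-0.7517, 1.0241, -0.8936) x1=(-1.4895, 0.5269, -1.1306) x2=(-1.3922, 1.3815, -0.9491) x3=(1.6994, -0.2260, 0.7310) x4=(-0.9871, -1.8781, -1.5026)
step 10: x0=(-0.7817, 1.0364, -0.8961) x1=(-1.4667, 0.5594, -1.0969) x2=(-1.4035, 1.3545, -0.9175) x3=(1.7016, -0.2544, 0.7144) x4=(-1.0112, -1.8979, -1.4796)
step 11: x0=(-0.8151, 1.0491, -0.8989) x1=(-1.4423, 0.5950, -1.0624) x2=(-1.4111, 1.3227, -0.8863) x3=(1.7037, -0.2828, 0.6978) x4=(-1.0353, -1.9177, -1.4565)
step 12: x0=(-0.8514, 1.0613, -0.9022) x1=(-1.4157, 0.6353, -1.0265) x2=(-1.4167, 1.2860, -0.8562) x3=(1.7059, -0.3113, 0.6813) x4=(-1.0595, -1.9375, -1.4335)
step 13: x0=(-0.8846, 1.0698, -0.9064) x1=(-1.3862, 0.6806, -0.9893) x2=(-1.4308, 1.2492, -0.8262) x3=(1.7081, -0.3397, 0.6647) x4=(-1.0836, -1.9573, -1.4105)
step 0 velocities: v0=(-0.4200, 0.1400, 0.0400) v1=(0.5300, 0.7200, 0.8800) v2=(-0.8500, -0.2000, 0.7700) v3=(0.0600, -0.7900, -0.4600) v4=(-0.6700, -0.5500, 0.6400)
step 0: KE=3.6587, PE=-0.2661, E=3.3925
step 13 velocities: v0=(-0.6697, 0.1520, -0.1532) v1=(0.8349, 1.0490, 0.9743) v2=(-0.8233, -0.6287, 0.9659) v3=(0.0599, -0.7900, -0.4601) v4=(-0.6701, -0.5495, 0.6401)
step 13: KE=5.0559, PE=-1.8195, E=3.2364

3.2364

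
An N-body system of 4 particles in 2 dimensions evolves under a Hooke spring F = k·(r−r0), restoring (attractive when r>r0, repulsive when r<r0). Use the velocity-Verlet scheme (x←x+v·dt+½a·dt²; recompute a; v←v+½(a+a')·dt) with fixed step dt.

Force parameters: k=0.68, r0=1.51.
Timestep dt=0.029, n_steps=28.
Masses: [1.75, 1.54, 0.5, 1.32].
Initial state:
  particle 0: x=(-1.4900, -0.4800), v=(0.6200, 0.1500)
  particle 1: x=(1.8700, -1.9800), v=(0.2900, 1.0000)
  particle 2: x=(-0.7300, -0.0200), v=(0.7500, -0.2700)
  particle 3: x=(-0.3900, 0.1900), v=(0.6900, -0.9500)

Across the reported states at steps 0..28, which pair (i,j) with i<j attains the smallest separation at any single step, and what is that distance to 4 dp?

pair (2,3), distance 0.3300

step 0: x0=(-1.4900, -0.4800) x1=(1.8700, -1.9800) x2=(-0.7300, -0.0200) x3=(-0.3900, 0.1900)
step 1: x0=(-1.4718, -0.4759) x1=(1.8776, -1.9504) x2=(-0.7077, -0.0286) x3=(-0.3695, 0.1624)
step 2: x0=(-1.4532, -0.4722) x1=(1.8835, -1.9198) x2=(-0.6843, -0.0386) x3=(-0.3480, 0.1345)
step 3: x0=(-1.4343, -0.4689) x1=(1.8877, -1.8880) x2=(-0.6599, -0.0500) x3=(-0.3254, 0.1065)
step 4: x0=(-1.4149, -0.4660) x1=(1.8904, -1.8553) x2=(-0.6345, -0.0627) x3=(-0.3019, 0.0784)
step 5: x0=(-1.3952, -0.4635) x1=(1.8914, -1.8215) x2=(-0.6083, -0.0766) x3=(-0.2773, 0.0501)
step 6: x0=(-1.3751, -0.4614) x1=(1.8909, -1.7868) x2=(-0.5811, -0.0917) x3=(-0.2517, 0.0216)
step 7: x0=(-1.3547, -0.4597) x1=(1.8889, -1.7512) x2=(-0.5532, -0.1079) x3=(-0.2251, -0.0070)
step 8: x0=(-1.3340, -0.4583) x1=(1.8854, -1.7148) x2=(-0.5245, -0.1250) x3=(-0.1975, -0.0358)
step 9: x0=(-1.3130, -0.4572) x1=(1.8805, -1.6775) x2=(-0.4951, -0.1432) x3=(-0.1688, -0.0647)
step 10: x0=(-1.2917, -0.4565) x1=(1.8742, -1.6395) x2=(-0.4651, -0.1622) x3=(-0.1392, -0.0937)
step 11: x0=(-1.2701, -0.4562) x1=(1.8665, -1.6007) x2=(-0.4345, -0.1820) x3=(-0.1086, -0.1228)
step 12: x0=(-1.2482, -0.4561) x1=(1.8576, -1.5612) x2=(-0.4034, -0.2025) x3=(-0.0770, -0.1521)
step 13: x0=(-1.2260, -0.4563) x1=(1.8473, -1.5212) x2=(-0.3718, -0.2237) x3=(-0.0445, -0.1815)
step 14: x0=(-1.2037, -0.4567) x1=(1.8359, -1.4805) x2=(-0.3398, -0.2455) x3=(-0.0111, -0.2110)
step 15: x0=(-1.1810, -0.4574) x1=(1.8234, -1.4393) x2=(-0.3075, -0.2678) x3=(0.0232, -0.2406)
step 16: x0=(-1.1582, -0.4583) x1=(1.8097, -1.3976) x2=(-0.2749, -0.2906) x3=(0.0584, -0.2703)
step 17: x0=(-1.1351, -0.4595) x1=(1.7951, -1.3555) x2=(-0.2422, -0.3139) x3=(0.0944, -0.3001)
step 18: x0=(-1.1119, -0.4608) x1=(1.7795, -1.3130) x2=(-0.2092, -0.3374) x3=(0.1312, -0.3300)
step 19: x0=(-1.0884, -0.4623) x1=(1.7629, -1.2701) x2=(-0.1763, -0.3613) x3=(0.1688, -0.3599)
step 20: x0=(-1.0648, -0.4639) x1=(1.7456, -1.2269) x2=(-0.1433, -0.3853) x3=(0.2071, -0.3899)
step 21: x0=(-1.0410, -0.4657) x1=(1.7274, -1.1834) x2=(-0.1104, -0.4096) x3=(0.2462, -0.4199)
step 22: x0=(-1.0170, -0.4676) x1=(1.7086, -1.1398) x2=(-0.0776, -0.4340) x3=(0.2858, -0.4500)
step 23: x0=(-0.9929, -0.4697) x1=(1.6891, -1.0959) x2=(-0.0451, -0.4585) x3=(0.3261, -0.4801)
step 24: x0=(-0.9686, -0.4718) x1=(1.6691, -1.0519) x2=(-0.0128, -0.4831) x3=(0.3670, -0.5102)
step 25: x0=(-0.9442, -0.4740) x1=(1.6486, -1.0078) x2=(0.0190, -0.5076) x3=(0.4084, -0.5404)
step 26: x0=(-0.9196, -0.4763) x1=(1.6276, -0.9636) x2=(0.0505, -0.5322) x3=(0.4502, -0.5706)
step 27: x0=(-0.8949, -0.4786) x1=(1.6063, -0.9194) x2=(0.0814, -0.5567) x3=(0.4925, -0.6007)
step 28: x0=(-0.8701, -0.4809) x1=(1.5848, -0.8751) x2=(0.1117, -0.5811) x3=(0.5352, -0.6309)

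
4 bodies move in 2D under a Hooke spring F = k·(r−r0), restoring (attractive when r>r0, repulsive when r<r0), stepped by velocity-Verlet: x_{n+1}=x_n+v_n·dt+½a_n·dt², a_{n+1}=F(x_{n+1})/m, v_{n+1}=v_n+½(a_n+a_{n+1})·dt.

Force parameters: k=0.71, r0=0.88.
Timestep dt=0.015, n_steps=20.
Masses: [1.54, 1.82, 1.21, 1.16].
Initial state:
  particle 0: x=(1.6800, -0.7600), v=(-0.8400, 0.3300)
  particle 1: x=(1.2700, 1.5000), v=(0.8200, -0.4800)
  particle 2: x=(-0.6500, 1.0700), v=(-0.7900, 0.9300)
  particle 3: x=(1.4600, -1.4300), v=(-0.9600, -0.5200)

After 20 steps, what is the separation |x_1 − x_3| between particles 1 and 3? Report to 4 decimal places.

step 0: x0=(1.6800, -0.7600) x1=(1.2700, 1.5000) x2=(-0.6500, 1.0700) x3=(1.4600, -1.4300)
step 1: x0=(1.6673, -0.7549) x1=(1.2823, 1.4926) x2=(-0.6616, 1.0838) x3=(1.4455, -1.4375)
step 2: x0=(1.6544, -0.7495) x1=(1.2945, 1.4850) x2=(-0.6726, 1.0971) x3=(1.4307, -1.4446)
step 3: x0=(1.6413, -0.7438) x1=(1.3066, 1.4770) x2=(-0.6830, 1.1101) x3=(1.4157, -1.4511)
step 4: x0=(1.6281, -0.7379) x1=(1.3187, 1.4686) x2=(-0.6929, 1.1227) x3=(1.4005, -1.4571)
step 5: x0=(1.6146, -0.7316) x1=(1.3307, 1.4600) x2=(-0.7022, 1.1349) x3=(1.3851, -1.4625)
step 6: x0=(1.6010, -0.7251) x1=(1.3426, 1.4511) x2=(-0.7109, 1.1467) x3=(1.3694, -1.4675)
step 7: x0=(1.5872, -0.7182) x1=(1.3544, 1.4418) x2=(-0.7191, 1.1581) x3=(1.3535, -1.4719)
step 8: x0=(1.5732, -0.7111) x1=(1.3661, 1.4322) x2=(-0.7267, 1.1691) x3=(1.3375, -1.4757)
step 9: x0=(1.5591, -0.7037) x1=(1.3777, 1.4224) x2=(-0.7337, 1.1796) x3=(1.3212, -1.4790)
step 10: x0=(1.5447, -0.6961) x1=(1.3892, 1.4122) x2=(-0.7401, 1.1898) x3=(1.3046, -1.4818)
step 11: x0=(1.5302, -0.6882) x1=(1.4006, 1.4018) x2=(-0.7460, 1.1995) x3=(1.2879, -1.4841)
step 12: x0=(1.5155, -0.6800) x1=(1.4119, 1.3910) x2=(-0.7512, 1.2089) x3=(1.2710, -1.4858)
step 13: x0=(1.5006, -0.6715) x1=(1.4231, 1.3800) x2=(-0.7559, 1.2177) x3=(1.2539, -1.4869)
step 14: x0=(1.4856, -0.6628) x1=(1.4342, 1.3687) x2=(-0.7601, 1.2262) x3=(1.2366, -1.4875)
step 15: x0=(1.4704, -0.6538) x1=(1.4451, 1.3570) x2=(-0.7636, 1.2342) x3=(1.2191, -1.4876)
step 16: x0=(1.4551, -0.6446) x1=(1.4559, 1.3452) x2=(-0.7666, 1.2419) x3=(1.2015, -1.4871)
step 17: x0=(1.4395, -0.6351) x1=(1.4666, 1.3330) x2=(-0.7690, 1.2490) x3=(1.1837, -1.4861)
step 18: x0=(1.4239, -0.6254) x1=(1.4771, 1.3206) x2=(-0.7708, 1.2558) x3=(1.1656, -1.4845)
step 19: x0=(1.4080, -0.6154) x1=(1.4875, 1.3079) x2=(-0.7721, 1.2621) x3=(1.1475, -1.4824)
step 20: x0=(1.3921, -0.6052) x1=(1.4978, 1.2949) x2=(-0.7727, 1.2680) x3=(1.1291, -1.4797)

2.7990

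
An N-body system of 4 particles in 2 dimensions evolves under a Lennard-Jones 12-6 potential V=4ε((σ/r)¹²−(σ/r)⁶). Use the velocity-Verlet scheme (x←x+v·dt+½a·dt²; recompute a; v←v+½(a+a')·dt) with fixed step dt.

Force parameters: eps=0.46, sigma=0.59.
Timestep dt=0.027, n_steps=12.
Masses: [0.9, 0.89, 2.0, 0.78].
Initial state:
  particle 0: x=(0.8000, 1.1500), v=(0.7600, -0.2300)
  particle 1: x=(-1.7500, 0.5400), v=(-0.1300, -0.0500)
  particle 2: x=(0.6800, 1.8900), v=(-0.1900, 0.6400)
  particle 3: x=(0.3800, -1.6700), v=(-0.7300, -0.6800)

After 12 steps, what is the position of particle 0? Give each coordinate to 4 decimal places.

step 0: x0=(0.8000, 1.1500) x1=(-1.7500, 0.5400) x2=(0.6800, 1.8900) x3=(0.3800, -1.6700)
step 1: x0=(0.8204, 1.1445) x1=(-1.7535, 0.5387) x2=(0.6749, 1.9069) x3=(0.3603, -1.6884)
step 2: x0=(0.8405, 1.1404) x1=(-1.7570, 0.5373) x2=(0.6700, 1.9233) x3=(0.3406, -1.7067)
step 3: x0=(0.8604, 1.1374) x1=(-1.7605, 0.5360) x2=(0.6651, 1.9391) x3=(0.3209, -1.7251)
step 4: x0=(0.8801, 1.1355) x1=(-1.7640, 0.5346) x2=(0.6604, 1.9545) x3=(0.3012, -1.7434)
step 5: x0=(0.8995, 1.1345) x1=(-1.7675, 0.5333) x2=(0.6558, 1.9694) x3=(0.2814, -1.7618)
step 6: x0=(0.9186, 1.1342) x1=(-1.7710, 0.5319) x2=(0.6512, 1.9840) x3=(0.2617, -1.7802)
step 7: x0=(0.9376, 1.1347) x1=(-1.7746, 0.5306) x2=(0.6468, 1.9983) x3=(0.2420, -1.7985)
step 8: x0=(0.9563, 1.1357) x1=(-1.7781, 0.5292) x2=(0.6425, 2.0123) x3=(0.2223, -1.8169)
step 9: x0=(0.9749, 1.1372) x1=(-1.7816, 0.5279) x2=(0.6382, 2.0261) x3=(0.2026, -1.8352)
step 10: x0=(0.9933, 1.1391) x1=(-1.7851, 0.5265) x2=(0.6340, 2.0397) x3=(0.1829, -1.8536)
step 11: x0=(1.0116, 1.1415) x1=(-1.7886, 0.5252) x2=(0.6299, 2.0532) x3=(0.1632, -1.8719)
step 12: x0=(1.0297, 1.1442) x1=(-1.7921, 0.5238) x2=(0.6259, 2.0664) x3=(0.1435, -1.8903)

(1.0297, 1.1442)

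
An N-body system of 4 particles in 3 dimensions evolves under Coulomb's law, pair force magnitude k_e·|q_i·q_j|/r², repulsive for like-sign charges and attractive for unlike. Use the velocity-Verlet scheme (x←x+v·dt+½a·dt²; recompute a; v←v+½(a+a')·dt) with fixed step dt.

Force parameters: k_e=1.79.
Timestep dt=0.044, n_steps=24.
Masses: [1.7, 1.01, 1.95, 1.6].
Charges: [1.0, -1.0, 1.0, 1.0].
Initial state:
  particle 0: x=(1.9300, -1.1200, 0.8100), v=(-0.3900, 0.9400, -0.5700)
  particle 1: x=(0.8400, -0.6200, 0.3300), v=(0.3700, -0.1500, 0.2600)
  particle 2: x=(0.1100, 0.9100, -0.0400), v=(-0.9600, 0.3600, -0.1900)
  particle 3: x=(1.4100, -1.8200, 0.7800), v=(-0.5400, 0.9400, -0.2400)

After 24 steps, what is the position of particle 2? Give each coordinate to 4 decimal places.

step 0: x0=(1.9300, -1.1200, 0.8100) x1=(0.8400, -0.6200, 0.3300) x2=(0.1100, 0.9100, -0.0400) x3=(1.4100, -1.8200, 0.7800)
step 1: x0=(1.9132, -1.0774, 0.7848) x1=(0.8573, -0.6272, 0.3420) x2=(0.0678, 0.9257, -0.0484) x3=(1.3852, -1.7794, 0.7692)
step 2: x0=(1.8970, -1.0324, 0.7592) x1=(0.8768, -0.6360, 0.3552) x2=(0.0256, 0.9413, -0.0567) x3=(1.3584, -1.7402, 0.7581)
step 3: x0=(1.8812, -0.9850, 0.7332) x1=(0.8988, -0.6467, 0.3696) x2=(-0.0166, 0.9567, -0.0650) x3=(1.3294, -1.7022, 0.7466)
step 4: x0=(1.8656, -0.9353, 0.7066) x1=(0.9237, -0.6594, 0.3856) x2=(-0.0588, 0.9720, -0.0734) x3=(1.2985, -1.6652, 0.7347)
step 5: x0=(1.8499, -0.8834, 0.6795) x1=(0.9521, -0.6747, 0.4032) x2=(-0.1009, 0.9873, -0.0817) x3=(1.2655, -1.6288, 0.7225)
step 6: x0=(1.8337, -0.8294, 0.6516) x1=(0.9843, -0.6929, 0.4226) x2=(-0.1431, 1.0025, -0.0901) x3=(1.2305, -1.5928, 0.7098)
step 7: x0=(1.8166, -0.7735, 0.6231) x1=(1.0212, -0.7145, 0.4439) x2=(-0.1853, 1.0177, -0.0984) x3=(1.1937, -1.5567, 0.6966)
step 8: x0=(1.7980, -0.7159, 0.5938) x1=(1.0635, -0.7399, 0.4674) x2=(-0.2276, 1.0329, -0.1068) x3=(1.1551, -1.5199, 0.6829)
step 9: x0=(1.7771, -0.6572, 0.5638) x1=(1.1121, -0.7695, 0.4932) x2=(-0.2699, 1.0482, -0.1152) x3=(1.1150, -1.4818, 0.6686)
step 10: x0=(1.7532, -0.5979, 0.5333) x1=(1.1677, -0.8036, 0.5211) x2=(-0.3123, 1.0635, -0.1236) x3=(1.0738, -1.4414, 0.6536)
step 11: x0=(1.7256, -0.5393, 0.5025) x1=(1.2302, -0.8420, 0.5506) x2=(-0.3549, 1.0789, -0.1321) x3=(1.0323, -1.3979, 0.6378)
step 12: x0=(1.6941, -0.4826, 0.4720) x1=(1.2978, -0.8837, 0.5806) x2=(-0.3975, 1.0944, -0.1406) x3=(0.9918, -1.3502, 0.6214)
step 13: x0=(1.6596, -0.4292, 0.4426) x1=(1.3663, -0.9270, 0.6093) x2=(-0.4403, 1.1101, -0.1491) x3=(0.9542, -1.2983, 0.6048)
step 14: x0=(1.6235, -0.3794, 0.4146) x1=(1.4308, -0.9695, 0.6351) x2=(-0.4832, 1.1259, -0.1577) x3=(0.9209, -1.2432, 0.5886)
step 15: x0=(1.5873, -0.3328, 0.3879) x1=(1.4885, -1.0095, 0.6574) x2=(-0.5263, 1.1420, -0.1664) x3=(0.8923, -1.1865, 0.5732)
step 16: x0=(1.5518, -0.2885, 0.3625) x1=(1.5385, -1.0459, 0.6760) x2=(-0.5696, 1.1582, -0.1751) x3=(0.8679, -1.1299, 0.5589)
step 17: x0=(1.5176, -0.2460, 0.3379) x1=(1.5813, -1.0782, 0.6914) x2=(-0.6131, 1.1746, -0.1839) x3=(0.8471, -1.0743, 0.5458)
step 18: x0=(1.4849, -0.2045, 0.3141) x1=(1.6175, -1.1064, 0.7039) x2=(-0.6568, 1.1912, -0.1927) x3=(0.8291, -1.0204, 0.5339)
step 19: x0=(1.4538, -0.1637, 0.2908) x1=(1.6479, -1.1307, 0.7138) x2=(-0.7007, 1.2080, -0.2016) x3=(0.8133, -0.9685, 0.5231)
step 20: x0=(1.4243, -0.1233, 0.2678) x1=(1.6733, -1.1512, 0.7215) x2=(-0.7449, 1.2251, -0.2106) x3=(0.7993, -0.9188, 0.5134)
step 21: x0=(1.3966, -0.0830, 0.2450) x1=(1.6942, -1.1683, 0.7272) x2=(-0.7894, 1.2424, -0.2197) x3=(0.7865, -0.8715, 0.5049)
step 22: x0=(1.3706, -0.0426, 0.2223) x1=(1.7111, -1.1820, 0.7311) x2=(-0.8341, 1.2599, -0.2288) x3=(0.7748, -0.8267, 0.4975)
step 23: x0=(1.3463, -0.0019, 0.1997) x1=(1.7243, -1.1927, 0.7334) x2=(-0.8791, 1.2777, -0.2380) x3=(0.7639, -0.7844, 0.4911)
step 24: x0=(1.3237, 0.0392, 0.1770) x1=(1.7341, -1.2004, 0.7342) x2=(-0.9243, 1.2956, -0.2473) x3=(0.7537, -0.7446, 0.4859)

(-0.9243, 1.2956, -0.2473)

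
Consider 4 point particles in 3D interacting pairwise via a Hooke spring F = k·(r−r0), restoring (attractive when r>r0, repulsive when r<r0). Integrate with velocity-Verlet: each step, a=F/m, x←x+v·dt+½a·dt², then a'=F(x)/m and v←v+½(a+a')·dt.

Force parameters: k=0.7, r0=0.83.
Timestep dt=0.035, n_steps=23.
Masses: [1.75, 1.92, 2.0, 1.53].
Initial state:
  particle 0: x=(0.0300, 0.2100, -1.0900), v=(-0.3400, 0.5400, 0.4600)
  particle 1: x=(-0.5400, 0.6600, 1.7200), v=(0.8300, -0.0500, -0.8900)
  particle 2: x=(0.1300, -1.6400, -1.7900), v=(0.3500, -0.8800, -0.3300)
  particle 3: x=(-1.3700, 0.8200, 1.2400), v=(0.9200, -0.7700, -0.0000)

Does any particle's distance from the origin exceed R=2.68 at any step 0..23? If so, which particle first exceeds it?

step 0: x0=(0.0300, 0.2100, -1.0900) x1=(-0.5400, 0.6600, 1.7200) x2=(0.1300, -1.6400, -1.7900) x3=(-1.3700, 0.8200, 1.2400)
step 1: x0=(0.0178, 0.2288, -1.0731) x1=(-0.5108, 0.6578, 1.6878) x2=(0.1419, -1.6698, -1.8003) x3=(-1.3372, 0.7924, 1.2389)
step 2: x0=(0.0049, 0.2474, -1.0547) x1=(-0.4812, 0.6546, 1.6534) x2=(0.1530, -1.6974, -1.8082) x3=(-1.3031, 0.7634, 1.2355)
step 3: x0=(-0.0085, 0.2658, -1.0348) x1=(-0.4512, 0.6504, 1.6169) x2=(0.1633, -1.7228, -1.8137) x3=(-1.2677, 0.7331, 1.2299)
step 4: x0=(-0.0224, 0.2838, -1.0134) x1=(-0.4210, 0.6453, 1.5783) x2=(0.1729, -1.7461, -1.8168) x3=(-1.2313, 0.7016, 1.2221)
step 5: x0=(-0.0368, 0.3015, -0.9907) x1=(-0.3904, 0.6392, 1.5377) x2=(0.1818, -1.7672, -1.8174) x3=(-1.1937, 0.6687, 1.2121)
step 6: x0=(-0.0516, 0.3188, -0.9667) x1=(-0.3596, 0.6321, 1.4951) x2=(0.1899, -1.7860, -1.8156) x3=(-1.1550, 0.6347, 1.2000)
step 7: x0=(-0.0668, 0.3356, -0.9414) x1=(-0.3284, 0.6241, 1.4506) x2=(0.1973, -1.8027, -1.8114) x3=(-1.1153, 0.5995, 1.1856)
step 8: x0=(-0.0824, 0.3519, -0.9150) x1=(-0.2970, 0.6152, 1.4043) x2=(0.2040, -1.8171, -1.8048) x3=(-1.0747, 0.5630, 1.1692)
step 9: x0=(-0.0982, 0.3677, -0.8874) x1=(-0.2653, 0.6053, 1.3561) x2=(0.2100, -1.8292, -1.7959) x3=(-1.0331, 0.5255, 1.1507)
step 10: x0=(-0.1143, 0.3829, -0.8589) x1=(-0.2335, 0.5944, 1.3062) x2=(0.2154, -1.8391, -1.7846) x3=(-0.9907, 0.4868, 1.1301)
step 11: x0=(-0.1306, 0.3975, -0.8293) x1=(-0.2014, 0.5827, 1.2546) x2=(0.2201, -1.8468, -1.7711) x3=(-0.9475, 0.4471, 1.1076)
step 12: x0=(-0.1470, 0.4115, -0.7989) x1=(-0.1691, 0.5700, 1.2014) x2=(0.2242, -1.8522, -1.7553) x3=(-0.9035, 0.4064, 1.0832)
step 13: x0=(-0.1635, 0.4247, -0.7677) x1=(-0.1366, 0.5565, 1.1466) x2=(0.2276, -1.8554, -1.7373) x3=(-0.8587, 0.3646, 1.0568)
step 14: x0=(-0.1801, 0.4372, -0.7357) x1=(-0.1040, 0.5421, 1.0904) x2=(0.2305, -1.8564, -1.7171) x3=(-0.8134, 0.3219, 1.0287)
step 15: x0=(-0.1967, 0.4490, -0.7031) x1=(-0.0713, 0.5269, 1.0327) x2=(0.2328, -1.8553, -1.6948) x3=(-0.7674, 0.2783, 0.9988)
step 16: x0=(-0.2133, 0.4599, -0.6699) x1=(-0.0384, 0.5108, 0.9737) x2=(0.2345, -1.8519, -1.6704) x3=(-0.7209, 0.2338, 0.9673)
step 17: x0=(-0.2298, 0.4701, -0.6362) x1=(-0.0054, 0.4939, 0.9134) x2=(0.2357, -1.8465, -1.6439) x3=(-0.6739, 0.1884, 0.9341)
step 18: x0=(-0.2463, 0.4794, -0.6022) x1=(0.0276, 0.4763, 0.8520) x2=(0.2364, -1.8390, -1.6156) x3=(-0.6264, 0.1423, 0.8994)
step 19: x0=(-0.2626, 0.4879, -0.5678) x1=(0.0607, 0.4579, 0.7894) x2=(0.2366, -1.8294, -1.5853) x3=(-0.5784, 0.0953, 0.8632)
step 20: x0=(-0.2787, 0.4955, -0.5331) x1=(0.0938, 0.4387, 0.7257) x2=(0.2364, -1.8177, -1.5532) x3=(-0.5302, 0.0477, 0.8257)
step 21: x0=(-0.2946, 0.5022, -0.4983) x1=(0.1269, 0.4189, 0.6611) x2=(0.2357, -1.8041, -1.5193) x3=(-0.4815, -0.0007, 0.7869)
step 22: x0=(-0.3104, 0.5081, -0.4634) x1=(0.1601, 0.3983, 0.5956) x2=(0.2346, -1.7886, -1.4837) x3=(-0.4326, -0.0496, 0.7469)
step 23: x0=(-0.3259, 0.5130, -0.4284) x1=(0.1932, 0.3771, 0.5293) x2=(0.2331, -1.7712, -1.4465) x3=(-0.3834, -0.0992, 0.7057)

no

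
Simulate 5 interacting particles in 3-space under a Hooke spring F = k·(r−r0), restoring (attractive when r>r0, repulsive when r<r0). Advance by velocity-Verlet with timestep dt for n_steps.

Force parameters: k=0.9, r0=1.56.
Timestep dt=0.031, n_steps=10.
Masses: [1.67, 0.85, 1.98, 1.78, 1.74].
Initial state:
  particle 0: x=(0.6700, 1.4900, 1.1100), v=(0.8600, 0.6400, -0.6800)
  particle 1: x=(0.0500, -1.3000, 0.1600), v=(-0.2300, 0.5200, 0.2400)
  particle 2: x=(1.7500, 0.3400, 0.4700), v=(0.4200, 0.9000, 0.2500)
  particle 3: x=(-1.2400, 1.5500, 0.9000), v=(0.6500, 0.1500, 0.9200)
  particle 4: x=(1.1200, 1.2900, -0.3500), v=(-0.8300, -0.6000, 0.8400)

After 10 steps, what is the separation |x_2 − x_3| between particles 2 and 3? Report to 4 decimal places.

step 0: x0=(0.6700, 1.4900, 1.1100) x1=(0.0500, -1.3000, 0.1600) x2=(1.7500, 0.3400, 0.4700) x3=(-1.2400, 1.5500, 0.9000) x4=(1.1200, 1.2900, -0.3500)
step 1: x0=(0.6965, 1.5095, 1.0888) x1=(0.0432, -1.2816, 0.1678) x2=(1.7625, 0.3679, 0.4778) x3=(-1.2190, 1.5541, 0.9283) x4=(1.0939, 1.2712, -0.3238)
step 2: x0=(0.7227, 1.5282, 1.0673) x1=(0.0372, -1.2585, 0.1763) x2=(1.7742, 0.3958, 0.4857) x3=(-1.1963, 1.5572, 0.9560) x4=(1.0670, 1.2519, -0.2973)
step 3: x0=(0.7485, 1.5462, 1.0457) x1=(0.0320, -1.2310, 0.1856) x2=(1.7849, 0.4237, 0.4938) x3=(-1.1719, 1.5592, 0.9831) x4=(1.0395, 1.2321, -0.2706)
step 4: x0=(0.7740, 1.5636, 1.0239) x1=(0.0275, -1.1990, 0.1957) x2=(1.7947, 0.4516, 0.5020) x3=(-1.1459, 1.5601, 1.0098) x4=(1.0112, 1.2120, -0.2437)
step 5: x0=(0.7991, 1.5803, 1.0020) x1=(0.0239, -1.1627, 0.2064) x2=(1.8036, 0.4793, 0.5103) x3=(-1.1183, 1.5601, 1.0358) x4=(0.9823, 1.1915, -0.2166)
step 6: x0=(0.8238, 1.5963, 0.9801) x1=(0.0211, -1.1221, 0.2179) x2=(1.8116, 0.5070, 0.5187) x3=(-1.0891, 1.5591, 1.0614) x4=(0.9528, 1.1706, -0.1895)
step 7: x0=(0.8482, 1.6117, 0.9581) x1=(0.0192, -1.0775, 0.2302) x2=(1.8188, 0.5347, 0.5273) x3=(-1.0585, 1.5571, 1.0863) x4=(0.9227, 1.1494, -0.1622)
step 8: x0=(0.8721, 1.6266, 0.9362) x1=(0.0182, -1.0288, 0.2431) x2=(1.8252, 0.5622, 0.5360) x3=(-1.0264, 1.5542, 1.1107) x4=(0.8919, 1.1278, -0.1349)
step 9: x0=(0.8956, 1.6410, 0.9142) x1=(0.0180, -0.9765, 0.2568) x2=(1.8309, 0.5896, 0.5448) x3=(-0.9929, 1.5504, 1.1346) x4=(0.8606, 1.1060, -0.1075)
step 10: x0=(0.9186, 1.6548, 0.8924) x1=(0.0186, -0.9205, 0.2712) x2=(1.8357, 0.6169, 0.5538) x3=(-0.9581, 1.5458, 1.1579) x4=(0.8288, 1.0838, -0.0802)

3.0056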